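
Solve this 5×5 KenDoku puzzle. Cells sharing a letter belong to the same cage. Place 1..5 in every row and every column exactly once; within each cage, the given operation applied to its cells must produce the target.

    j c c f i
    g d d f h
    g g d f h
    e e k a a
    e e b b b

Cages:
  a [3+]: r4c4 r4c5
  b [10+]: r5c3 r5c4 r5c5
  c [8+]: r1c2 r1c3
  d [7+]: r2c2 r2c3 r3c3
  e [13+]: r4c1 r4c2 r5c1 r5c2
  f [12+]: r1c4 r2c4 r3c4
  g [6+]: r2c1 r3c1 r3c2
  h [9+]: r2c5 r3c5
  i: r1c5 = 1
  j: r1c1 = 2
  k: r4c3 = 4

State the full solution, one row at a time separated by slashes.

2 5 3 4 1 / 1 4 2 3 5 / 3 2 1 5 4 / 5 3 4 1 2 / 4 1 5 2 3

Cage j is a single given cell, leaving r1c1 = 2.
I is a freebie; hence r1c5 = 1.
Cage k is given, which forces r4c3 = 4.
Column 5 already has 1, leaving r4c5 = 2.
Row 4 now contains 2; hence r4c4 = 1.
Row 1 needs a 4, and only r1c4 is open for it.
Column 1 needs a 5, and only r4c1 is open for it.
Row 4 already has 5; hence r4c2 = 3.
3 is placed in column 2, which forces r1c2 = 5.
The two cells of cage c must have sum 8, so r1c3 = 3.
The only place for 2 in row 2 is r2c3.
Cage d needs sum 7, so r2c2 = 4.
Row 2 now contains 4, which forces r2c5 = 5.
Column 3 now contains 2, which forces r3c3 = 1.
Column 5 already has 5, so r3c5 = 4.
1 is placed in column 3, so r5c3 = 5.
Row 5 now contains 5, leaving r5c4 = 2.
Column 5 already has 4; hence r5c5 = 3.
Cage g has sum 6, leaving r2c1 = 1.
5 is placed in row 2, which forces r2c4 = 3.
Row 3 already has 4, so r3c1 = 3.
Row 3 already has 1, leaving r3c2 = 2.
Cage f has sum 12, leaving r3c4 = 5.
Cage e has sum 13, so r5c1 = 4.
2 is placed in row 5, so r5c2 = 1.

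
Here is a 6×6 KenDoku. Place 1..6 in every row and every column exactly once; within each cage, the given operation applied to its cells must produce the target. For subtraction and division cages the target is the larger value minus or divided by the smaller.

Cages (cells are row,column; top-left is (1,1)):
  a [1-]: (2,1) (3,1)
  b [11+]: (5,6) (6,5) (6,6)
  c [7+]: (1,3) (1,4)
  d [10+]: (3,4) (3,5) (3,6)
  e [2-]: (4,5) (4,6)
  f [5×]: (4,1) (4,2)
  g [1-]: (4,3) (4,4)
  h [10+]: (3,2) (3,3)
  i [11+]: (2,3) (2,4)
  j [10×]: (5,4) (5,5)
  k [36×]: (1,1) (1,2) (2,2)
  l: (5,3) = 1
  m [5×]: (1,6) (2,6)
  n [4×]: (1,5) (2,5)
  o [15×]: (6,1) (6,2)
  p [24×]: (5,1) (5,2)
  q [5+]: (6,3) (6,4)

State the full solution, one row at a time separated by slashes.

6 2 3 4 1 5 / 2 3 5 6 4 1 / 1 4 6 5 3 2 / 5 1 2 3 6 4 / 4 6 1 2 5 3 / 3 5 4 1 2 6

Cage l is given, so (5,3) = 1.
In row 5, 3 can only go at (5,6), so (5,6) = 3.
The only place for 1 in row 6 is (6,4).
Cage q's pair has sum 5, so (6,3) = 4.
Cage h's pair has sum 10, which forces (3,2) = 4.
4 is placed in column 3, which forces (3,3) = 6.
4 is placed in column 2, so (5,2) = 6.
Cage k has product 36; hence (1,1) = 6.
Column 3 now contains 6, leaving (2,3) = 5.
The two cells of cage i must have sum 11, which forces (2,4) = 6.
Row 2 now contains 5, which forces (2,6) = 1.
6 is placed in row 5, leaving (5,1) = 4.
Cage n needs two cells with product 4, so (1,5) = 1.
1 is placed in column 6, leaving (1,6) = 5.
Row 2 already has 1, so (2,5) = 4.
Column 6 now contains 5, so (3,6) = 2.
Column 6 already has 2; hence (6,6) = 6.
Cage c needs two cells with sum 7; hence (1,3) = 3.
Row 1 already has 5, so (1,4) = 4.
Cage a's pair has difference 1, which forces (2,1) = 2.
2 is placed in row 2, which forces (2,2) = 3.
3 is placed in column 3; hence (4,3) = 2.
Row 4 already has 2, which forces (4,4) = 3.
Row 4 already has 2, leaving (4,5) = 6.
6 is placed in column 6, leaving (4,6) = 4.
Column 2 now contains 3, so (6,2) = 5.
Cage b needs sum 11; hence (6,5) = 2.
3 is placed in row 1, which forces (1,2) = 2.
Column 4 already has 3, so (3,4) = 5.
Cage d has sum 10, leaving (3,5) = 3.
Cage f's pair has product 5, leaving (4,1) = 5.
5 is placed in column 2, leaving (4,2) = 1.
Cage j's pair has product 10, leaving (5,4) = 2.
Column 5 now contains 2, which forces (5,5) = 5.
Row 6 already has 5; hence (6,1) = 3.
3 is placed in row 3, which forces (3,1) = 1.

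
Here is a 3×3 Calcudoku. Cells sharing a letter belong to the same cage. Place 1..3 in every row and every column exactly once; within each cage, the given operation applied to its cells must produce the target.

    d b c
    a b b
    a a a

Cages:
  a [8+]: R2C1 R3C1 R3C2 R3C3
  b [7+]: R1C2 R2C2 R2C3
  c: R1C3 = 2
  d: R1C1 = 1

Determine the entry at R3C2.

D is a freebie, which forces R1C1 = 1.
Cage c is a single given cell, which forces R1C3 = 2.
Cage a has sum 8, leaving R2C1 = 2.
2 is placed in column 3; hence R2C3 = 3.
Column 1 now contains 1, which forces R3C1 = 3.
Column 3 already has 3, so R3C3 = 1.
2 is placed in row 1, so R1C2 = 3.
Row 2 already has 3, leaving R2C2 = 1.
1 is placed in row 3, leaving R3C2 = 2.
The full grid is 1 3 2 / 2 1 3 / 3 2 1.

2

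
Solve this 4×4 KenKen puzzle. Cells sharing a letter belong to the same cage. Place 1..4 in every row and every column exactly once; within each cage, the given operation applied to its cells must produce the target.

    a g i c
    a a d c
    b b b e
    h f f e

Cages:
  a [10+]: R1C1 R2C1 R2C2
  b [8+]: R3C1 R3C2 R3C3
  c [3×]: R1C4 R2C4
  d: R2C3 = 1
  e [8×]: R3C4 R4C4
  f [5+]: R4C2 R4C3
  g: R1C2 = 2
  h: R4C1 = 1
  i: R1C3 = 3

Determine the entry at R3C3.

Cage g is given, leaving R1C2 = 2.
I is a freebie, leaving R1C3 = 3.
Row 1 already has 3, leaving R1C4 = 1.
Cage d is given, which forces R2C3 = 1.
Column 4 now contains 1, leaving R2C4 = 3.
Column 3 already has 1, which forces R3C3 = 4.
4 is placed in row 3; hence R3C4 = 2.
Cage h is given, leaving R4C1 = 1.
4 is placed in column 3, so R4C3 = 2.
2 is placed in column 4; hence R4C4 = 4.
Row 1 already has 3, leaving R1C1 = 4.
Cage a has sum 10, which forces R2C1 = 2.
Row 2 now contains 3, which forces R2C2 = 4.
Column 1 now contains 1, which forces R3C1 = 3.
Cage b needs sum 8, which forces R3C2 = 1.
Row 4 already has 4, so R4C2 = 3.
Completed grid: 4 2 3 1 / 2 4 1 3 / 3 1 4 2 / 1 3 2 4.

4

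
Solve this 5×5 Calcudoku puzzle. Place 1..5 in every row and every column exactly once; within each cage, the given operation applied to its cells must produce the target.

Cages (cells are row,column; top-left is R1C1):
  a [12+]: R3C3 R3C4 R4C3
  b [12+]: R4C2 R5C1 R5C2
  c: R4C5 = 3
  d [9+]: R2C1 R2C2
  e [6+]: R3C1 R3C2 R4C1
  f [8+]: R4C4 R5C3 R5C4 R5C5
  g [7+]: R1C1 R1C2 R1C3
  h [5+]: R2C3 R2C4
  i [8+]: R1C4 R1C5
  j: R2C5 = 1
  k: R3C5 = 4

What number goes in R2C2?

Cage j is a single given cell; hence R2C5 = 1.
K is a freebie, leaving R3C5 = 4.
C is a freebie, which forces R4C5 = 3.
Column 5 already has 3, leaving R5C5 = 2.
Cage i's pair has sum 8, leaving R1C4 = 3.
Column 5 already has 3, so R1C5 = 5.
Column 4 already has 3; hence R2C4 = 2.
Column 4 already has 3; hence R3C4 = 5.
Column 4 now contains 2, so R4C4 = 1.
Column 4 already has 1, which forces R5C4 = 4.
Row 2 now contains 2, so R2C3 = 3.
Column 3 now contains 3, so R3C3 = 2.
Row 4 now contains 1, leaving R4C1 = 2.
The 3 cells of cage b must have sum 12, which forces R4C2 = 4.
4 is placed in row 4, leaving R4C3 = 5.
Cage f has sum 8, which forces R5C3 = 1.
The 3 cells of cage g must have sum 7, so R1C1 = 1.
The 3 cells of cage g must have sum 7; hence R1C2 = 2.
1 is placed in column 3, which forces R1C3 = 4.
Cage d needs two cells with sum 9; hence R2C1 = 4.
Column 2 now contains 4; hence R2C2 = 5.
1 is placed in column 1, leaving R3C1 = 3.
Row 3 now contains 3, so R3C2 = 1.
Column 1 now contains 3, leaving R5C1 = 5.
Column 2 now contains 5; hence R5C2 = 3.
Filled in: 1 2 4 3 5 / 4 5 3 2 1 / 3 1 2 5 4 / 2 4 5 1 3 / 5 3 1 4 2.

5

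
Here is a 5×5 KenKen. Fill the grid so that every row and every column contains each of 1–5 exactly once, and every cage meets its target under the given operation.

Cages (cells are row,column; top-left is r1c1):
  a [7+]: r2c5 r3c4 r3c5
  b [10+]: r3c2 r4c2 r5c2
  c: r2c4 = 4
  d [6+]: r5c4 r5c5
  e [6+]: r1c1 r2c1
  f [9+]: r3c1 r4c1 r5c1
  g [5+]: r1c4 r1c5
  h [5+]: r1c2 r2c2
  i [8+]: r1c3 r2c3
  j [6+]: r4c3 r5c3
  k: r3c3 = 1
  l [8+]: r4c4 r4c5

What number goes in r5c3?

2

Cage c is a single given cell, which forces r2c4 = 4.
K is a freebie, which forces r3c3 = 1.
The 3 cells of cage a must have sum 7, leaving r3c4 = 2.
Cage b has sum 10, so r3c2 = 5.
In row 4, 1 can only go at r4c2, so r4c2 = 1.
Cage b needs sum 10, so r5c2 = 4.
Row 5 already has 4, which forces r5c3 = 2.
Cage f has sum 9; hence r3c1 = 4.
Row 3 now contains 4; hence r3c5 = 3.
The 3 cells of cage f must have sum 9, leaving r4c1 = 2.
Column 3 now contains 2, which forces r4c3 = 4.
Column 5 now contains 3, so r4c5 = 5.
Row 5 now contains 2; hence r5c1 = 3.
Column 5 already has 5, leaving r5c5 = 1.
Column 5 now contains 1, leaving r2c5 = 2.
Row 4 already has 5; hence r4c4 = 3.
Row 5 already has 1, so r5c4 = 5.
The two cells of cage h must have sum 5; hence r1c2 = 2.
3 is placed in column 4, so r1c4 = 1.
2 is placed in column 5, leaving r1c5 = 4.
Row 2 now contains 2, so r2c2 = 3.
3 is placed in row 2; hence r2c3 = 5.
Row 1 already has 1, so r1c1 = 5.
Column 3 now contains 5; hence r1c3 = 3.
Row 2 already has 5; hence r2c1 = 1.
The full grid is 5 2 3 1 4 / 1 3 5 4 2 / 4 5 1 2 3 / 2 1 4 3 5 / 3 4 2 5 1.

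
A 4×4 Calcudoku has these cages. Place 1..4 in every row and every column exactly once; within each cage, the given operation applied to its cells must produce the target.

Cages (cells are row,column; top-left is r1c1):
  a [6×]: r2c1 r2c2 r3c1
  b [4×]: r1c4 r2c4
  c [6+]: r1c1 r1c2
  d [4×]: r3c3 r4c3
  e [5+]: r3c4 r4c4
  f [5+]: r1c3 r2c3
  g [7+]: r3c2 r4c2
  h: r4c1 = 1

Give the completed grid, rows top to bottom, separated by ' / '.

Cage h is given, which forces r4c1 = 1.
1 is placed in row 4, which forces r4c3 = 4.
Cage a has product 6, so r2c2 = 1.
Row 2 already has 1, leaving r2c4 = 4.
Cage g needs two cells with sum 7, which forces r3c2 = 4.
Column 3 now contains 4, leaving r3c3 = 1.
Row 4 now contains 4; hence r4c2 = 3.
Row 4 already has 3, so r4c4 = 2.
Cage c's pair has sum 6, which forces r1c1 = 4.
4 is placed in column 2, leaving r1c2 = 2.
Row 1 now contains 2, leaving r1c3 = 3.
Column 4 now contains 4, which forces r1c4 = 1.
Column 3 now contains 3; hence r2c3 = 2.
2 is placed in column 4, which forces r3c4 = 3.
Row 2 now contains 2, so r2c1 = 3.
Row 3 already has 3, so r3c1 = 2.

4 2 3 1 / 3 1 2 4 / 2 4 1 3 / 1 3 4 2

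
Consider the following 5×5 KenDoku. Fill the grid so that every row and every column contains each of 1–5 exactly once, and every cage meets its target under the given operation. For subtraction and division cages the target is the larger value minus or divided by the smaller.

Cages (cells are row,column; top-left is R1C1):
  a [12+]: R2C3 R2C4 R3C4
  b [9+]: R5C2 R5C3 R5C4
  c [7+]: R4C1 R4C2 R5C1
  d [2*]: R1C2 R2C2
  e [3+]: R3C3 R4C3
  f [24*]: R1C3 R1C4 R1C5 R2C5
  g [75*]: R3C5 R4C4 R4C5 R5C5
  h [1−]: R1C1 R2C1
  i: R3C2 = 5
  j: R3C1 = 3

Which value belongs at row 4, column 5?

3

Cage j is given, which forces R3C1 = 3.
I is a freebie, which forces R3C2 = 5.
5 is placed in row 3, leaving R3C4 = 4.
5 is placed in row 3, so R3C5 = 1.
Cage g needs product 75, leaving R4C4 = 5.
Column 5 now contains 1; hence R4C5 = 3.
Column 5 now contains 3, which forces R5C5 = 5.
The 3 cells of cage a must have sum 12, so R2C3 = 5.
Cage a has sum 12, so R2C4 = 3.
Row 3 now contains 1, so R3C3 = 2.
Cage e needs two cells with sum 3, leaving R4C3 = 1.
3 is placed in column 4, leaving R5C4 = 2.
1 is placed in column 3, which forces R1C3 = 3.
3 is placed in column 4, which forces R1C4 = 1.
The 3 cells of cage c must have sum 7, so R5C1 = 1.
Column 3 already has 3, which forces R5C3 = 4.
The two cells of cage h must have difference 1; hence R1C1 = 5.
Row 1 now contains 1, so R1C2 = 2.
Row 1 now contains 2, leaving R1C5 = 4.
Cage h's pair has difference 1, which forces R2C1 = 4.
The two cells of cage d must have product 2; hence R2C2 = 1.
Column 5 already has 4, leaving R2C5 = 2.
Column 1 now contains 4, so R4C1 = 2.
Column 2 now contains 2, leaving R4C2 = 4.
Row 5 already has 4, so R5C2 = 3.
Completed grid: 5 2 3 1 4 / 4 1 5 3 2 / 3 5 2 4 1 / 2 4 1 5 3 / 1 3 4 2 5.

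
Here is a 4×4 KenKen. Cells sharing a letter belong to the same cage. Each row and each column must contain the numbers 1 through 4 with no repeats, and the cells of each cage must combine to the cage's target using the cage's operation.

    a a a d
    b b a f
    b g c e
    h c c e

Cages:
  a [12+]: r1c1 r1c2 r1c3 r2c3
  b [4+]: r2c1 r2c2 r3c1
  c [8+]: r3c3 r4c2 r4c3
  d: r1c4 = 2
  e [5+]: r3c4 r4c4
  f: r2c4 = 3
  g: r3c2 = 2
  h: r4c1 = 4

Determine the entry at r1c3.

Cage d is a single given cell, so r1c4 = 2.
Cage b has sum 4; hence r2c1 = 2.
The 3 cells of cage b must have sum 4, so r2c2 = 1.
Cage f is given; hence r2c4 = 3.
The 3 cells of cage b must have sum 4, leaving r3c1 = 1.
Cage g is a single given cell, leaving r3c2 = 2.
Row 3 already has 1, which forces r3c4 = 4.
Cage h is given; hence r4c1 = 4.
Row 4 already has 4, leaving r4c2 = 3.
Column 4 now contains 4; hence r4c4 = 1.
Column 1 now contains 4, which forces r1c1 = 3.
Column 2 now contains 3, leaving r1c2 = 4.
Cage a needs sum 12, which forces r1c3 = 1.
Row 2 already has 3, so r2c3 = 4.
4 is placed in row 3; hence r3c3 = 3.
Row 4 already has 1, leaving r4c3 = 2.
The full grid is 3 4 1 2 / 2 1 4 3 / 1 2 3 4 / 4 3 2 1.

1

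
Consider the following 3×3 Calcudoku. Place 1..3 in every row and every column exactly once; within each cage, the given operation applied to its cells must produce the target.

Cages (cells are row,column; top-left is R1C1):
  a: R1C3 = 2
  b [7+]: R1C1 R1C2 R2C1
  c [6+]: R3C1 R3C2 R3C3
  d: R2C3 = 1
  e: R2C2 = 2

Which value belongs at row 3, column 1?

2

A is a freebie, so R1C3 = 2.
E is a freebie; hence R2C2 = 2.
Cage d is given, so R2C3 = 1.
Column 3 already has 1; hence R3C3 = 3.
Cage b needs sum 7; hence R1C1 = 1.
Row 1 already has 2, so R1C2 = 3.
Row 2 now contains 2, so R2C1 = 3.
Cage c needs sum 6; hence R3C1 = 2.
Row 3 now contains 3, so R3C2 = 1.
The full grid is 1 3 2 / 3 2 1 / 2 1 3.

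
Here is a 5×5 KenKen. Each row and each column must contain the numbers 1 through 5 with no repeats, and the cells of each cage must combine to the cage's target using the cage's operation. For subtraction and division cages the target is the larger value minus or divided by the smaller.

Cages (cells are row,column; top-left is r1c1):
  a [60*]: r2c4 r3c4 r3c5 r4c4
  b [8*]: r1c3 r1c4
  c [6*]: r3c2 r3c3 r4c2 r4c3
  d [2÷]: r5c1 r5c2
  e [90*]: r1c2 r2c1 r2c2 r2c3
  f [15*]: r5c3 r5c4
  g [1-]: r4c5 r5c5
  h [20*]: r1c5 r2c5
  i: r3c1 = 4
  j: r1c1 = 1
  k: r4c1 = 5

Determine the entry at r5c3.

Cage j is a single given cell, which forces r1c1 = 1.
The 4 cells of cage e must have product 90, leaving r1c2 = 3.
Cage i is given, so r3c1 = 4.
Cage k is a single given cell, leaving r4c1 = 5.
Column 1 already has 4, leaving r5c1 = 2.
Column 1 now contains 2; hence r2c1 = 3.
The only place for 5 in row 1 is r1c5.
Column 5 already has 5, so r2c5 = 4.
Cage g needs two cells with difference 1; hence r4c5 = 2.
The 4 cells of cage c must have product 6; hence r3c2 = 2.
The 4 cells of cage c must have product 6; hence r3c3 = 1.
Row 3 already has 1, leaving r3c5 = 3.
2 is placed in row 4, which forces r4c2 = 1.
Cage c has product 6, leaving r4c3 = 3.
The 4 cells of cage a must have product 60; hence r4c4 = 4.
1 is placed in column 2, which forces r5c2 = 4.
Column 3 now contains 3, which forces r5c3 = 5.
Row 5 already has 5, which forces r5c4 = 3.
Column 5 already has 3, leaving r5c5 = 1.
Cage b's pair has product 8, which forces r1c3 = 4.
4 is placed in column 4, which forces r1c4 = 2.
2 is placed in column 2, which forces r2c2 = 5.
5 is placed in column 3; hence r2c3 = 2.
Cage a has product 60, so r2c4 = 1.
Row 3 already has 3, leaving r3c4 = 5.
Filled in: 1 3 4 2 5 / 3 5 2 1 4 / 4 2 1 5 3 / 5 1 3 4 2 / 2 4 5 3 1.

5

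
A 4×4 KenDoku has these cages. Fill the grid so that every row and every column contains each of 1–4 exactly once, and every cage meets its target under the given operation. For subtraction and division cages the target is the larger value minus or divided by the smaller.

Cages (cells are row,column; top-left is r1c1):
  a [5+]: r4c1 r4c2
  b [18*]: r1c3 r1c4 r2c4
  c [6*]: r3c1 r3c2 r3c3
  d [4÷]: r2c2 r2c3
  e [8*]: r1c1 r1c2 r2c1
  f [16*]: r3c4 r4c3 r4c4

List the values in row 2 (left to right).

2 4 1 3

Cage b needs product 18, which forces r1c3 = 3.
Cage b has product 18, which forces r1c4 = 2.
Cage b needs product 18, which forces r2c4 = 3.
2 is placed in column 4, leaving r3c4 = 4.
Column 4 already has 4, so r4c4 = 1.
Cage e has product 8, which forces r2c1 = 2.
Column 1 already has 2, which forces r4c1 = 3.
3 is placed in row 4, which forces r4c2 = 2.
Cage f has product 16; hence r4c3 = 4.
The two cells of cage d must have quotient 4, leaving r2c2 = 4.
Column 3 now contains 4, which forces r2c3 = 1.
Column 1 already has 3, so r3c1 = 1.
Cage c has product 6, which forces r3c2 = 3.
Cage c has product 6, so r3c3 = 2.
1 is placed in column 1, so r1c1 = 4.
Column 2 now contains 4; hence r1c2 = 1.
The full grid is 4 1 3 2 / 2 4 1 3 / 1 3 2 4 / 3 2 4 1.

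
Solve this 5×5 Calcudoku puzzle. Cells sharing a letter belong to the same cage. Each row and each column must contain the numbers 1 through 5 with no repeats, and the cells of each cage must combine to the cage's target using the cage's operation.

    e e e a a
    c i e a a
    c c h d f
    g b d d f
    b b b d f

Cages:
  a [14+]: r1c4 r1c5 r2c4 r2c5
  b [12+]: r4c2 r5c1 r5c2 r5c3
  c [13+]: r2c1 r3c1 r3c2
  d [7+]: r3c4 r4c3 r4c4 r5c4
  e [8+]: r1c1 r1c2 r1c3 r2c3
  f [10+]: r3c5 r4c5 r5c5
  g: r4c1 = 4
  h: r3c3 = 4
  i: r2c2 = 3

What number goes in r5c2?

I is a freebie, so r2c2 = 3.
Cage h is given, so r3c3 = 4.
Cage g is given; hence r4c1 = 4.
The 4 cells of cage d must have sum 7, so r4c3 = 1.
The 4 cells of cage e must have sum 8, which forces r1c3 = 3.
Column 1 already has 4; hence r2c1 = 5.
Column 3 now contains 1, leaving r2c3 = 2.
Cage c needs sum 13, so r3c1 = 3.
Row 3 now contains 4; hence r3c2 = 5.
5 is placed in column 2, leaving r4c2 = 2.
Row 4 already has 2, which forces r4c4 = 3.
Row 4 now contains 3, so r4c5 = 5.
5 is placed in column 2; hence r5c2 = 4.
Column 3 already has 2, leaving r5c3 = 5.
The 4 cells of cage e must have sum 8, which forces r1c1 = 2.
2 is placed in column 2, which forces r1c2 = 1.
Cage a needs sum 14, which forces r1c4 = 5.
Cage a has sum 14, so r1c5 = 4.
Cage a needs sum 14, which forces r2c4 = 4.
The 4 cells of cage a must have sum 14; hence r2c5 = 1.
Cage f has sum 10, so r3c5 = 2.
Cage b needs sum 12, so r5c1 = 1.
1 is placed in row 5; hence r5c4 = 2.
The 3 cells of cage f must have sum 10, leaving r5c5 = 3.
2 is placed in row 3; hence r3c4 = 1.
Filled in: 2 1 3 5 4 / 5 3 2 4 1 / 3 5 4 1 2 / 4 2 1 3 5 / 1 4 5 2 3.

4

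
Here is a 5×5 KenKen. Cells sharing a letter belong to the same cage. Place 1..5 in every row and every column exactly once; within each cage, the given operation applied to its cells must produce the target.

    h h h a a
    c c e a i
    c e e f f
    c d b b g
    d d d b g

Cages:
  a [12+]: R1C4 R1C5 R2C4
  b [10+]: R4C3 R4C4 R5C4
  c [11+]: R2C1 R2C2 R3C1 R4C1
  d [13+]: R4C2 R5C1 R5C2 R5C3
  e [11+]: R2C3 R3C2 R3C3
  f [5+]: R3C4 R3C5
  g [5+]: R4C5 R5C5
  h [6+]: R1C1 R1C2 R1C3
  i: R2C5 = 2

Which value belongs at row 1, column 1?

3

Cage i is a single given cell, so R2C5 = 2.
In column 5, 5 can only go at R1C5, so R1C5 = 5.
The only place for 4 in row 1 is R1C4.
Cage a needs sum 12, so R2C4 = 3.
The only place for 3 in column 5 is R3C5.
Cage f needs two cells with sum 5, leaving R3C4 = 2.
Cage e has sum 11, which forces R2C3 = 5.
The 3 cells of cage e must have sum 11, leaving R3C2 = 5.
The 3 cells of cage e must have sum 11, leaving R3C3 = 1.
Cage b needs sum 10, so R4C3 = 4.
Row 4 now contains 4, which forces R4C5 = 1.
Column 5 now contains 1, so R5C5 = 4.
Cage c needs sum 11, so R2C1 = 1.
The 4 cells of cage c must have sum 11, leaving R2C2 = 4.
1 is placed in row 3; hence R3C1 = 4.
Cage c needs sum 11, so R4C1 = 2.
Cage d needs sum 13; hence R4C2 = 3.
1 is placed in row 4, which forces R4C4 = 5.
Cage d needs sum 13, which forces R5C1 = 5.
Cage d has sum 13; hence R5C2 = 2.
Cage d has sum 13, leaving R5C3 = 3.
Cage b has sum 10, which forces R5C4 = 1.
Column 1 now contains 2, so R1C1 = 3.
Column 2 already has 2, so R1C2 = 1.
3 is placed in column 3, which forces R1C3 = 2.
Filled in: 3 1 2 4 5 / 1 4 5 3 2 / 4 5 1 2 3 / 2 3 4 5 1 / 5 2 3 1 4.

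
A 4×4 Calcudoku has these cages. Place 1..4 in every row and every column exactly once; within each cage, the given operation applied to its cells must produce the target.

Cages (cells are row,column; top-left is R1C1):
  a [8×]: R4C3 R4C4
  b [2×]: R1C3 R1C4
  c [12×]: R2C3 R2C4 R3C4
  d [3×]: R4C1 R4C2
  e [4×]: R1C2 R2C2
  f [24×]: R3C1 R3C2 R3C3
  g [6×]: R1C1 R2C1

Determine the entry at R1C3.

In row 1, 3 can only go at R1C1, so R1C1 = 3.
3 is placed in column 1; hence R2C1 = 2.
Column 1 now contains 2; hence R3C1 = 4.
3 is placed in column 1, so R4C1 = 1.
Cage d's pair has product 3, which forces R4C2 = 3.
3 is placed in column 2; hence R3C2 = 2.
The 3 cells of cage f must have product 24, so R3C3 = 3.
Row 3 already has 3, which forces R3C4 = 1.
The two cells of cage b must have product 2, which forces R1C3 = 1.
1 is placed in column 4, so R1C4 = 2.
The 3 cells of cage c must have product 12, which forces R2C3 = 4.
Cage c has product 12, which forces R2C4 = 3.
Column 3 already has 4, which forces R4C3 = 2.
Column 4 now contains 2, so R4C4 = 4.
Row 1 already has 1, which forces R1C2 = 4.
4 is placed in row 2, which forces R2C2 = 1.
Filled in: 3 4 1 2 / 2 1 4 3 / 4 2 3 1 / 1 3 2 4.

1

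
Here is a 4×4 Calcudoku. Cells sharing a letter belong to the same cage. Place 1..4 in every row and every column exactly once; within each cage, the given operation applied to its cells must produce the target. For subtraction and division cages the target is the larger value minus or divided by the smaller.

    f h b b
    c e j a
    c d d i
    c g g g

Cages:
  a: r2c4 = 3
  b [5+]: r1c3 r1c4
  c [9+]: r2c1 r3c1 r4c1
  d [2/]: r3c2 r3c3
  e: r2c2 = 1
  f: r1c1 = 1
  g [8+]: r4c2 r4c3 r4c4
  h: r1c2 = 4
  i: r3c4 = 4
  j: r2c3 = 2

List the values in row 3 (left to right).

3 2 1 4

F is a freebie; hence r1c1 = 1.
Cage h is a single given cell, leaving r1c2 = 4.
E is a freebie, leaving r2c2 = 1.
Cage j is given, leaving r2c3 = 2.
A is a freebie, so r2c4 = 3.
Column 2 already has 1, so r3c2 = 2.
Cage i is given, which forces r3c4 = 4.
Column 2 already has 1; hence r4c2 = 3.
4 is placed in column 4; hence r4c4 = 1.
Column 3 now contains 2, leaving r1c3 = 3.
Column 4 already has 3, which forces r1c4 = 2.
Row 2 now contains 3, leaving r2c1 = 4.
4 is placed in row 3; hence r3c1 = 3.
4 is placed in row 3, leaving r3c3 = 1.
The 3 cells of cage c must have sum 9, which forces r4c1 = 2.
Row 4 now contains 1, so r4c3 = 4.
The full grid is 1 4 3 2 / 4 1 2 3 / 3 2 1 4 / 2 3 4 1.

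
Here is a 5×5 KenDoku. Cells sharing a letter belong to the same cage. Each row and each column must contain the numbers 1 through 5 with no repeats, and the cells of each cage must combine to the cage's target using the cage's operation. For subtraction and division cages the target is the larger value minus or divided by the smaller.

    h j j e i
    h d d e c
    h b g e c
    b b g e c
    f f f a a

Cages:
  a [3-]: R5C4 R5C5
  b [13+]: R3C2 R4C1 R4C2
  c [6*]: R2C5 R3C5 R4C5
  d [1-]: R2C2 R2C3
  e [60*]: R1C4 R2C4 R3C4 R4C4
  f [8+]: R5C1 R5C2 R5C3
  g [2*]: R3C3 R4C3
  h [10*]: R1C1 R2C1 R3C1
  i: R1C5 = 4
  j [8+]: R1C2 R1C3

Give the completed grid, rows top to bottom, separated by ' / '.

2 3 5 1 4 / 5 2 3 4 1 / 1 4 2 5 3 / 4 5 1 3 2 / 3 1 4 2 5

Cage i is a single given cell; hence R1C5 = 4.
Row 1 needs a 2, and only R1C1 is open for it.
The only place for 1 in row 1 is R1C4.
The only place for 3 in column 1 is R5C1.
In column 1, 4 can only go at R4C1, so R4C1 = 4.
Cage b has sum 13, which forces R3C2 = 4.
The 3 cells of cage b must have sum 13, so R4C2 = 5.
5 is placed in row 4, which forces R4C4 = 3.
4 is placed in column 2, leaving R5C2 = 1.
Row 5 now contains 1, which forces R5C3 = 4.
Column 2 now contains 5, which forces R1C2 = 3.
The two cells of cage j must have sum 8, so R1C3 = 5.
Column 2 already has 3; hence R2C2 = 2.
The 4 cells of cage e must have product 60, leaving R2C4 = 4.
3 is placed in column 4, which forces R3C4 = 5.
5 is placed in column 4, so R5C4 = 2.
Row 5 already has 2, which forces R5C5 = 5.
The 3 cells of cage h must have product 10; hence R2C1 = 5.
Row 3 now contains 5, so R3C1 = 1.
Row 3 already has 1; hence R3C3 = 2.
2 is placed in row 3; hence R3C5 = 3.
2 is placed in column 3; hence R4C3 = 1.
Row 4 now contains 1, so R4C5 = 2.
Column 3 now contains 1, so R2C3 = 3.
Column 5 already has 3, leaving R2C5 = 1.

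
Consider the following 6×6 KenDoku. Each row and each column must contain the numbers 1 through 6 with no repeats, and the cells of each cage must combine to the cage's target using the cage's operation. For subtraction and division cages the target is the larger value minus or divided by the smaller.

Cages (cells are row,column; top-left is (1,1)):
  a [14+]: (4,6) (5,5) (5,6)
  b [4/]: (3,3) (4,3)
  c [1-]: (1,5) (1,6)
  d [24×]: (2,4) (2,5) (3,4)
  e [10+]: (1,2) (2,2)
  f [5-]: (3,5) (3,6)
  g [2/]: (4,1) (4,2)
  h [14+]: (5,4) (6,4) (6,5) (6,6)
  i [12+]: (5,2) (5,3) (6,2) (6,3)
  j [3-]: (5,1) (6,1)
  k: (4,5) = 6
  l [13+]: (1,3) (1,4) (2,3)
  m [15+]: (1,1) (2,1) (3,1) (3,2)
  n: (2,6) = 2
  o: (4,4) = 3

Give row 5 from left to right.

2 3 6 1 5 4

Cage n is a single given cell, which forces (2,6) = 2.
Cage o is a single given cell; hence (4,4) = 3.
K is a freebie, so (4,5) = 6.
6 is placed in column 5; hence (3,5) = 1.
Cage f's pair has difference 5, which forces (3,6) = 6.
6 is placed in column 6; hence (5,6) = 4.
The 3 cells of cage d must have product 24, which forces (2,4) = 4.
Cage d needs product 24, leaving (2,5) = 3.
Row 3 now contains 1; hence (3,3) = 4.
Cage d has product 24, which forces (3,4) = 2.
Cage b's pair has quotient 4; hence (4,3) = 1.
Column 6 now contains 4, which forces (4,6) = 5.
Cage a has sum 14, so (5,5) = 5.
The two cells of cage e must have sum 10, which forces (1,2) = 4.
Row 1 now contains 4, which forces (1,5) = 2.
Row 2 now contains 4, so (2,2) = 6.
6 is placed in row 2, which forces (2,3) = 5.
Column 2 already has 4; hence (4,2) = 2.
Column 5 now contains 2, which forces (6,5) = 4.
The 4 cells of cage m must have sum 15, so (1,1) = 6.
2 is placed in row 1, leaving (1,3) = 3.
Cage l has sum 13, so (1,4) = 5.
Row 1 already has 3, so (1,6) = 1.
Row 2 already has 5, which forces (2,1) = 1.
Row 4 already has 2, so (4,1) = 4.
Cage h has sum 14; hence (6,6) = 3.
The two cells of cage j must have difference 3; hence (5,1) = 2.
The 4 cells of cage i must have sum 12, which forces (5,2) = 3.
2 is placed in row 5; hence (5,3) = 6.
Row 5 now contains 6, which forces (5,4) = 1.
3 is placed in row 6; hence (6,1) = 5.
3 is placed in row 6; hence (6,2) = 1.
Column 3 already has 6, so (6,3) = 2.
Column 4 now contains 1, so (6,4) = 6.
5 is placed in column 1, so (3,1) = 3.
3 is placed in column 2; hence (3,2) = 5.
Filled in: 6 4 3 5 2 1 / 1 6 5 4 3 2 / 3 5 4 2 1 6 / 4 2 1 3 6 5 / 2 3 6 1 5 4 / 5 1 2 6 4 3.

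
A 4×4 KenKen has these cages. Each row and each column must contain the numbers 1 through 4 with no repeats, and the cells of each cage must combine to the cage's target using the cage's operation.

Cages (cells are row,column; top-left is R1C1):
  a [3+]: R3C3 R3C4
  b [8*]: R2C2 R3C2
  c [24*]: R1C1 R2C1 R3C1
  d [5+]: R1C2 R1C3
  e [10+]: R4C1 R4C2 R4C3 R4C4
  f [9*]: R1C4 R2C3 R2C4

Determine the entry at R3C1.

3

Cage f needs product 9, so R1C4 = 3.
Cage f needs product 9, so R2C3 = 3.
Cage f needs product 9, which forces R2C4 = 1.
Column 4 now contains 1, which forces R3C4 = 2.
Column 4 now contains 2, which forces R4C4 = 4.
The two cells of cage b must have product 8, leaving R2C2 = 2.
The 3 cells of cage c must have product 24, so R3C1 = 3.
2 is placed in row 3, so R3C2 = 4.
2 is placed in row 3, which forces R3C3 = 1.
1 is placed in column 3, so R4C3 = 2.
Cage c needs product 24; hence R1C1 = 2.
4 is placed in column 2, which forces R1C2 = 1.
1 is placed in column 3, so R1C3 = 4.
Row 2 now contains 2; hence R2C1 = 4.
Row 4 already has 2; hence R4C1 = 1.
The 4 cells of cage e must have sum 10, leaving R4C2 = 3.
Completed grid: 2 1 4 3 / 4 2 3 1 / 3 4 1 2 / 1 3 2 4.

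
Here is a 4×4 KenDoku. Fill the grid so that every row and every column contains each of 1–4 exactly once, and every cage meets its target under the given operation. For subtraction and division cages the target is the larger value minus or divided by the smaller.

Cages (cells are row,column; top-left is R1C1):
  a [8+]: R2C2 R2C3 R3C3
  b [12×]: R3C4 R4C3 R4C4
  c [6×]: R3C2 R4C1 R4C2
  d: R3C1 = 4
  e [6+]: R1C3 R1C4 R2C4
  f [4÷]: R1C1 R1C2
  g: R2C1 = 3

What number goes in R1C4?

Cage g is given, leaving R2C1 = 3.
Cage d is given; hence R3C1 = 4.
Column 1 now contains 4, so R1C1 = 1.
Cage f's pair has quotient 4, so R1C2 = 4.
Column 1 now contains 1, leaving R4C1 = 2.
Cage a has sum 8, which forces R2C3 = 4.
The 3 cells of cage e must have sum 6, so R2C4 = 1.
Column 4 now contains 1; hence R3C4 = 3.
3 is placed in column 4, so R4C4 = 4.
Cage e needs sum 6; hence R1C3 = 3.
3 is placed in column 4, so R1C4 = 2.
Row 2 already has 1, so R2C2 = 2.
Row 3 now contains 3; hence R3C2 = 1.
Row 3 now contains 3, leaving R3C3 = 2.
Cage c needs product 6, leaving R4C2 = 3.
Cage b has product 12, so R4C3 = 1.
Filled in: 1 4 3 2 / 3 2 4 1 / 4 1 2 3 / 2 3 1 4.

2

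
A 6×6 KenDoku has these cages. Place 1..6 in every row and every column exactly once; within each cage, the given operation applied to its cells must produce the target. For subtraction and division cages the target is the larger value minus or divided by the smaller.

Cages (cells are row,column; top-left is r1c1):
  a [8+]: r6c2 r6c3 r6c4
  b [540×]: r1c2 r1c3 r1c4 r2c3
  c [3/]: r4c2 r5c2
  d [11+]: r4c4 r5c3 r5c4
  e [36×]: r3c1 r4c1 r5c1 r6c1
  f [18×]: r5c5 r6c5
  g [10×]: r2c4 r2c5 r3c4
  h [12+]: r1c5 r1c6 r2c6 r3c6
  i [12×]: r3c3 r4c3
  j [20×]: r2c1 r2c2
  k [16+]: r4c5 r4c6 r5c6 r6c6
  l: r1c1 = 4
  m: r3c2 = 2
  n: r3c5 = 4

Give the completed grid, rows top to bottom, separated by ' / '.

4 6 5 3 2 1 / 5 4 6 2 1 3 / 1 2 3 5 4 6 / 3 1 4 6 5 2 / 2 3 1 4 6 5 / 6 5 2 1 3 4

Cage l is a single given cell, leaving r1c1 = 4.
Column 1 now contains 4, so r2c1 = 5.
5 is placed in row 2, which forces r2c2 = 4.
The 4 cells of cage b must have product 540, so r2c3 = 6.
Cage m is given; hence r3c2 = 2.
Cage n is a single given cell, leaving r3c5 = 4.
Row 3 already has 4, which forces r3c3 = 3.
Cage g needs product 10, leaving r3c4 = 5.
Cage i needs two cells with product 12; hence r4c3 = 4.
Column 3 already has 3; hence r1c3 = 5.
The only place for 3 in row 2 is r2c6.
In row 5, 5 can only go at r5c6, so r5c6 = 5.
The only place for 5 in row 4 is r4c5.
Cage k has sum 16, leaving r4c6 = 2.
Cage k needs sum 16, which forces r6c6 = 4.
The 4 cells of cage h must have sum 12, so r1c5 = 2.
Column 5 already has 2, which forces r2c5 = 1.
Cage a has sum 8, leaving r6c2 = 5.
Row 2 now contains 1, which forces r2c4 = 2.
2 is placed in column 4; hence r6c4 = 1.
Row 6 now contains 1, leaving r6c3 = 2.
Cage d has sum 11; hence r4c4 = 6.
Cage e needs product 36; hence r5c1 = 2.
Column 3 now contains 2; hence r5c3 = 1.
The 3 cells of cage d must have sum 11; hence r5c4 = 4.
The 4 cells of cage b must have product 540, leaving r1c2 = 6.
6 is placed in column 4, which forces r1c4 = 3.
6 is placed in row 1, so r1c6 = 1.
Column 6 already has 1, leaving r3c6 = 6.
Cage c's pair has quotient 3; hence r4c2 = 1.
1 is placed in row 5, which forces r5c2 = 3.
3 is placed in row 5, which forces r5c5 = 6.
6 is placed in column 5, leaving r6c5 = 3.
Row 3 now contains 6, leaving r3c1 = 1.
1 is placed in row 4, so r4c1 = 3.
3 is placed in row 6, which forces r6c1 = 6.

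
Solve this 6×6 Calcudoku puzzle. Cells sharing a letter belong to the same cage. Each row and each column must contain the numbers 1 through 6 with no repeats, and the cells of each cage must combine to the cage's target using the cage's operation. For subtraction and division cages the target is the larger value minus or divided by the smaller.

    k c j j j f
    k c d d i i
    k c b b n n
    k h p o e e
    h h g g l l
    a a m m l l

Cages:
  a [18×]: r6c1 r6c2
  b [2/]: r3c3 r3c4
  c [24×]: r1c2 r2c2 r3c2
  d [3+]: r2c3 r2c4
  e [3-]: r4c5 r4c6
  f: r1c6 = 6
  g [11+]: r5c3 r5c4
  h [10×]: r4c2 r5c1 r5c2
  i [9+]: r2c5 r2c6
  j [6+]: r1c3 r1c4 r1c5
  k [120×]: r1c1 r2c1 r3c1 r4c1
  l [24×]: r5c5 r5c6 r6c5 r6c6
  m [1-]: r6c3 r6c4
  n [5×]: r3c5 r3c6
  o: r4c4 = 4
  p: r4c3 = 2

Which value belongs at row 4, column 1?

Cage f is a single given cell; hence r1c6 = 6.
Cage p is a single given cell, which forces r4c3 = 2.
O is a freebie; hence r4c4 = 4.
Column 3 now contains 2, leaving r2c3 = 1.
Cage d's pair has sum 3, so r2c4 = 2.
The two cells of cage e must have difference 3, which forces r4c5 = 6.
Cage e needs two cells with difference 3; hence r4c6 = 3.
Column 3 already has 1, leaving r1c3 = 3.
Cage j needs sum 6; hence r1c4 = 1.
The 3 cells of cage j must have sum 6; hence r1c5 = 2.
Column 3 already has 3, leaving r3c3 = 6.
Row 3 already has 6; hence r3c4 = 3.
Column 3 already has 6, which forces r5c3 = 5.
5 is placed in row 5, leaving r5c4 = 6.
Column 3 now contains 5; hence r6c3 = 4.
Column 4 already has 6; hence r6c4 = 5.
Row 1 already has 2, so r1c2 = 4.
The 3 cells of cage h must have product 10, which forces r4c2 = 5.
4 is placed in row 1, leaving r1c1 = 5.
Cage k has product 120; hence r2c1 = 6.
Row 2 now contains 6, which forces r2c2 = 3.
Cage k has product 120, which forces r3c1 = 4.
Row 4 already has 5; hence r4c1 = 1.
Column 1 now contains 1, so r5c1 = 2.
Row 5 already has 2, which forces r5c2 = 1.
Row 5 already has 1, leaving r5c6 = 4.
Column 1 now contains 6; hence r6c1 = 3.
Column 2 now contains 3, so r6c2 = 6.
Row 6 now contains 3, which forces r6c5 = 1.
1 is placed in row 6, so r6c6 = 2.
The two cells of cage i must have sum 9, leaving r2c5 = 4.
4 is placed in column 6, so r2c6 = 5.
Column 2 already has 1, so r3c2 = 2.
Column 5 already has 1, leaving r3c5 = 5.
Cage n's pair has product 5, leaving r3c6 = 1.
Row 5 now contains 4, which forces r5c5 = 3.
Completed grid: 5 4 3 1 2 6 / 6 3 1 2 4 5 / 4 2 6 3 5 1 / 1 5 2 4 6 3 / 2 1 5 6 3 4 / 3 6 4 5 1 2.

1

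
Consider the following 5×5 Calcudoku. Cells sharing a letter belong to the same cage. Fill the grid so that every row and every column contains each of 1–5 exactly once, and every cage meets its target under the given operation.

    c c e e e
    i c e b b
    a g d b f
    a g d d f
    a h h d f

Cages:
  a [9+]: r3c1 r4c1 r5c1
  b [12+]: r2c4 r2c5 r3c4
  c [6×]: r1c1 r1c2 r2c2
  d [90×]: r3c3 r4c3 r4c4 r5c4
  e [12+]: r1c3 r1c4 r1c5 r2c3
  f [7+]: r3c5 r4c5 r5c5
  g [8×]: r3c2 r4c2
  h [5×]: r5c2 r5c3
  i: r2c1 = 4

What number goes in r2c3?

2

Cage i is a single given cell, so r2c1 = 4.
The only place for 4 in row 5 is r5c5.
The only place for 4 in row 4 is r4c2.
Column 2 now contains 4, leaving r3c2 = 2.
2 is placed in row 3; hence r3c5 = 1.
Column 5 now contains 1, leaving r4c5 = 2.
Cage c needs product 6, so r1c1 = 2.
Cage d has product 90; hence r3c3 = 3.
Cage d needs product 90, so r4c3 = 5.
Cage d needs product 90, which forces r4c4 = 3.
Column 3 now contains 5, leaving r5c3 = 1.
The 4 cells of cage d must have product 90; hence r5c4 = 2.
1 is placed in column 3, so r1c3 = 4.
The 4 cells of cage e must have sum 12; hence r1c4 = 1.
Cage e has sum 12; hence r1c5 = 5.
1 is placed in column 3, which forces r2c3 = 2.
Column 4 already has 2, leaving r2c4 = 5.
Cage b needs sum 12, so r2c5 = 3.
3 is placed in row 3, so r3c1 = 5.
Cage b needs sum 12, so r3c4 = 4.
3 is placed in row 4, so r4c1 = 1.
The 3 cells of cage a must have sum 9; hence r5c1 = 3.
Row 5 now contains 1, so r5c2 = 5.
Row 1 already has 1, so r1c2 = 3.
Row 2 already has 3, leaving r2c2 = 1.
Completed grid: 2 3 4 1 5 / 4 1 2 5 3 / 5 2 3 4 1 / 1 4 5 3 2 / 3 5 1 2 4.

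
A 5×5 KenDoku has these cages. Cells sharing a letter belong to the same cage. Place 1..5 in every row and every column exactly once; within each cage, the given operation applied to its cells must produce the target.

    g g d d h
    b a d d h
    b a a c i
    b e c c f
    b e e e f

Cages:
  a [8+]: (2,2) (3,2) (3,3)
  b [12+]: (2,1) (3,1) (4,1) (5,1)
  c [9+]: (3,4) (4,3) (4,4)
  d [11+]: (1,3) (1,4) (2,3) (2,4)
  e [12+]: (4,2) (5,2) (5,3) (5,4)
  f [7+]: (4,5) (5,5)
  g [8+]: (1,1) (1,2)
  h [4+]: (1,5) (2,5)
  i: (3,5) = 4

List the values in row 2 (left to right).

Cage i is given; hence (3,5) = 4.
In column 1, 3 can only go at (1,1), so (1,1) = 3.
Row 1 already has 3; hence (1,2) = 5.
Row 1 already has 3, which forces (1,5) = 1.
Cage h's pair has sum 4, leaving (2,5) = 3.
In row 2, 5 can only go at (2,1), so (2,1) = 5.
The only place for 2 in row 2 is (2,2).
Cage a needs sum 8, so (3,2) = 1.
Cage a has sum 8; hence (3,3) = 5.
Row 3 now contains 1; hence (3,1) = 2.
Row 3 now contains 2, which forces (3,4) = 3.
The only place for 3 in row 4 is (4,2).
Column 2 already has 3, so (5,2) = 4.
Cage e needs sum 12; hence (5,3) = 3.
Cage e has sum 12; hence (5,4) = 2.
Row 5 already has 2, which forces (5,5) = 5.
The 4 cells of cage d must have sum 11, which forces (1,3) = 2.
Column 4 now contains 2, leaving (1,4) = 4.
Cage d needs sum 11; hence (2,3) = 4.
Cage d has sum 11, so (2,4) = 1.
Cage b needs sum 12; hence (4,1) = 4.
2 is placed in column 3, leaving (4,3) = 1.
Column 4 already has 4, leaving (4,4) = 5.
5 is placed in column 5, so (4,5) = 2.
Row 5 already has 4, which forces (5,1) = 1.
The full grid is 3 5 2 4 1 / 5 2 4 1 3 / 2 1 5 3 4 / 4 3 1 5 2 / 1 4 3 2 5.

5 2 4 1 3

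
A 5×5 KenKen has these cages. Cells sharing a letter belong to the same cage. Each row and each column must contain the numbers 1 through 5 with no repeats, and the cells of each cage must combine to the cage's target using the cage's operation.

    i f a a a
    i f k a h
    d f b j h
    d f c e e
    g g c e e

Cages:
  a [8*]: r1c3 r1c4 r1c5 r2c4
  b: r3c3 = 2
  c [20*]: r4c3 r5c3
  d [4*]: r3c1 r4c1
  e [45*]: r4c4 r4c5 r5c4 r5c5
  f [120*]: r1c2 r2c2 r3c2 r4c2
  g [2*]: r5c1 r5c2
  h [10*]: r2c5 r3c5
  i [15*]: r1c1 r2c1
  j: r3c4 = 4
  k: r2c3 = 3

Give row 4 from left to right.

Cage k is a single given cell, which forces r2c3 = 3.
Cage a needs product 8, leaving r2c4 = 1.
Cage b is given, leaving r3c3 = 2.
Cage j is a single given cell, so r3c4 = 4.
Row 3 now contains 2; hence r3c5 = 5.
The two cells of cage i must have product 15, which forces r1c1 = 3.
Column 4 now contains 4, which forces r1c4 = 2.
Row 2 now contains 3, which forces r2c1 = 5.
5 is placed in column 5, which forces r2c5 = 2.
Row 3 now contains 4; hence r3c1 = 1.
5 is placed in row 3, so r3c2 = 3.
Cage d needs two cells with product 4, leaving r4c1 = 4.
Row 4 now contains 4, which forces r4c3 = 5.
Row 4 already has 5, which forces r4c4 = 3.
3 is placed in row 4, leaving r4c5 = 1.
Column 1 now contains 1; hence r5c1 = 2.
Row 5 already has 2, which forces r5c2 = 1.
Column 3 now contains 5, leaving r5c3 = 4.
Column 4 already has 3; hence r5c4 = 5.
Column 5 already has 1, so r5c5 = 3.
Cage f has product 120, so r1c2 = 5.
Column 3 already has 4, leaving r1c3 = 1.
Column 5 already has 1; hence r1c5 = 4.
2 is placed in row 2, leaving r2c2 = 4.
Row 4 already has 5, which forces r4c2 = 2.
Completed grid: 3 5 1 2 4 / 5 4 3 1 2 / 1 3 2 4 5 / 4 2 5 3 1 / 2 1 4 5 3.

4 2 5 3 1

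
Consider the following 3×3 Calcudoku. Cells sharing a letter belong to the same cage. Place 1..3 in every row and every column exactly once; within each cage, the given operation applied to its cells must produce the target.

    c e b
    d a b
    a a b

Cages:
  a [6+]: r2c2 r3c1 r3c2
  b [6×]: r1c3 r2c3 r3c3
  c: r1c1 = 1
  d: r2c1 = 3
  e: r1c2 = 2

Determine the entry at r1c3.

3

C is a freebie; hence r1c1 = 1.
Cage e is given, so r1c2 = 2.
Row 1 now contains 2, which forces r1c3 = 3.
Cage d is a single given cell, which forces r2c1 = 3.
Row 2 now contains 3, which forces r2c2 = 1.
Row 2 now contains 1, so r2c3 = 2.
3 is placed in column 1, so r3c1 = 2.
Column 2 already has 1, leaving r3c2 = 3.
2 is placed in column 3, leaving r3c3 = 1.
Completed grid: 1 2 3 / 3 1 2 / 2 3 1.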